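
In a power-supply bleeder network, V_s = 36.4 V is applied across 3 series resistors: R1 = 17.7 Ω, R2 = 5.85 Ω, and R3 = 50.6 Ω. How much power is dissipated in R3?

P ≈ 12.2 W

The common current is I = 36.4/74.15 = 0.4909 A.
P = I²R = 0.2410 × 50.6 = 12.19 W.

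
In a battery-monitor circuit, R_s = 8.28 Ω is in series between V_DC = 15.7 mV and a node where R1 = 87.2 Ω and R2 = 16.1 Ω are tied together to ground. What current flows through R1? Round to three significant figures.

Equivalent of the parallel group: R_p = 13.59 Ω.
V_A = 15.7 × 13.59/21.87 = 9.756 mV.
I(R1) = V_A / R1 = 9.756/87.2 = 0.1119 mA.

I ≈ 0.112 mA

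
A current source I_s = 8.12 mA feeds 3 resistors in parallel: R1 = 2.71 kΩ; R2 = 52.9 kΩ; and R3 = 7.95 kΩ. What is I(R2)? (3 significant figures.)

I ≈ 0.299 mA

Total conductance ΣG = 1/2.71 + 1/52.9 + 1/7.95 = 0.5137 (units of 1/kΩ).
Current divider: I(R2) = I_s · G_k/ΣG = 8.12 × (0.01890/0.5137) = 8.12 × 0.03680 = 0.2988 mA.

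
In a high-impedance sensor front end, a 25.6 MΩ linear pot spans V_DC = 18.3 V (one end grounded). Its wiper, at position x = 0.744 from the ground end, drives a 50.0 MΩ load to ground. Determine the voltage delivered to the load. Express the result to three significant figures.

V_out ≈ 12.4 V

The pot divides into 6.554 MΩ above the wiper and 19.05 MΩ below.
(x·R_p) ‖ R_L = 13.79 MΩ.
Then V_out = V_DC · 13.79/(6.554 + 13.79) = 12.41 V.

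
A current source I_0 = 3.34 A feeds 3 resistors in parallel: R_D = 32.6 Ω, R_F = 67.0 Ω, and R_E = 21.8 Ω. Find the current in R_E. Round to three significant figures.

I ≈ 1.67 A

Conductances: ΣG = 1/32.6 + 1/67.0 + 1/21.8 = 0.09147 (1/Ω).
R_E takes the fraction G_k/ΣG = 0.04587/0.09147 = 0.5015, so I = 3.34 × 0.5015 = 1.675 A.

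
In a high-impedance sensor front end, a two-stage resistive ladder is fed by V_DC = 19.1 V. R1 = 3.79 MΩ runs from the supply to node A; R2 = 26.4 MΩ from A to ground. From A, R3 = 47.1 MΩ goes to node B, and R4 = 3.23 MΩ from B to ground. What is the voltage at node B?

The second stage (R3 + R4 = 50.33 MΩ) loads node A in parallel with R2.
Effective lower resistance at A: R2 ‖ 50.33 = 17.32 MΩ.
First divider: V_A = V_DC · 17.32/(3.79 + 17.32) = 15.67 V.
Then the unloaded second divider: V_B = V_A × R4/(R3+R4) = 15.67 × 0.06418 = 1.006 V.

V_B ≈ 1.01 V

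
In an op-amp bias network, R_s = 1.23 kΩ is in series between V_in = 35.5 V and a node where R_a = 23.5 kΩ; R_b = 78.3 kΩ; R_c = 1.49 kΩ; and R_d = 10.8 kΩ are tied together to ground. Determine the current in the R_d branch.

I ≈ 1.64 mA

Parallel bank: R_p = 1/(1/23.5 + 1/78.3 + 1/1.49 + 1/10.8) = 1.221 kΩ.
V_A by voltage divider: V_A = 35.5 × 1.221/(1.23 + 1.221) = 17.68 V.
I(R_d) = V_A / R_d = 17.68/10.8 = 1.637 mA.
(Check via current divider: I_total = 14.48 mA; share G_k/ΣG = 0.1130 → same result.)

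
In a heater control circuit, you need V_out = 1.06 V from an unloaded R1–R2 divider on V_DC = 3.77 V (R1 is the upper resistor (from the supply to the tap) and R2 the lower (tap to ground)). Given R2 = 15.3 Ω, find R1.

R1 ≈ 39.1 Ω

V_out/V_DC = R2/(R1+R2) = 0.2812.
Rearranging, R1 = R2·(1−k)/k = 15.3 × 2.557 = 39.12 Ω.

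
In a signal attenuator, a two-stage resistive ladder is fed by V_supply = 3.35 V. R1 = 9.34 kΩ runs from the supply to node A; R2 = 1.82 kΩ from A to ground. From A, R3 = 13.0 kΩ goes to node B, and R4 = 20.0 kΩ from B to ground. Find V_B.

V_B ≈ 0.316 V

Looking into the second stage from A: R3 + R4 = 33.00 kΩ appears in parallel with R2.
Effective lower resistance at A: R2 ‖ 33.00 = 1.725 kΩ.
V_A = 3.35 × 1.725/(9.34 + 1.725) = 0.5222 V.
Then the unloaded second divider: V_B = V_A × R4/(R3+R4) = 0.5222 × 0.6061 = 0.3165 V.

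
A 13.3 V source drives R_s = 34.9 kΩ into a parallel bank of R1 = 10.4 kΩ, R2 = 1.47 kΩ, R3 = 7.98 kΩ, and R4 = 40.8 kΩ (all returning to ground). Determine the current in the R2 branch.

Combine the parallel branches: R_p = (1/10.4 + 1/1.47 + 1/7.98 + 1/40.8)⁻¹ = 1.080 kΩ.
Node voltage V_A = V_supply · R_p/(R_s + R_p) = 13.3 × 0.03001 = 0.3991 V.
I(R2) = V_A / R2 = 0.3991/1.47 = 0.2715 mA.
(Equivalently: I_total = 0.3697 mA, then current-divider fraction G_k/ΣG = 0.7344.)

I ≈ 0.271 mA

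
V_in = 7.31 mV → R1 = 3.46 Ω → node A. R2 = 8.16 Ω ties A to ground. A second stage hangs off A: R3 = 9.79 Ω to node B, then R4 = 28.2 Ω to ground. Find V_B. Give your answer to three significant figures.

The second stage (R3 + R4 = 37.99 Ω) loads node A in parallel with R2.
R2 ‖ (R3+R4) = 6.717 Ω.
V_A = 7.31 × 6.717/(3.46 + 6.717) = 4.825 mV.
V_B = V_A × 0.7423 = 3.581 mV.

V_B ≈ 3.58 mV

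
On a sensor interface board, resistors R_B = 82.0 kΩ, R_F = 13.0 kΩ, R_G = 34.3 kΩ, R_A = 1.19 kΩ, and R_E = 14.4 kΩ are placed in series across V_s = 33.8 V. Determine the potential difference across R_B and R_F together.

V ≈ 22.2 V

Total series resistance ΣR = 82.0 + 13.0 + 34.3 + 1.19 + 14.4 = 144.9 kΩ.
R_{R_B..R_F} = 82.0 + 13.0 = 95.00 kΩ.
V = V_s · R/ΣR = 33.8 × 0.6557 = 22.16 V.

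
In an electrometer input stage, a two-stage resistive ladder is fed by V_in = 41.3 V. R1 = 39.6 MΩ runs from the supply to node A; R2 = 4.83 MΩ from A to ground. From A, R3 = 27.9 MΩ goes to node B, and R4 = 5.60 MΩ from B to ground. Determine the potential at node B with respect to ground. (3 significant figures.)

Node A sees R2 in parallel with the series input of stage 2, R3 + R4 = 33.50 MΩ.
R2 ‖ (R3+R4) = 4.221 MΩ.
So V_A = 41.3 × 0.09633 = 3.978 V.
Stage 2 is unloaded, so V_B = V_A · R4/(R3+R4) = 3.978 × 5.60/33.50 = 0.6651 V.

V_B ≈ 0.665 V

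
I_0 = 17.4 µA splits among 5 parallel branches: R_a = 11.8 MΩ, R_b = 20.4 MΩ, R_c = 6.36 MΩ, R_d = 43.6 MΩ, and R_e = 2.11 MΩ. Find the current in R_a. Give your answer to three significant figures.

Conductances: ΣG = 1/11.8 + 1/20.4 + 1/6.36 + 1/43.6 + 1/2.11 = 0.7879 (1/MΩ).
By the current-divider rule, I = I_0 · G_k/ΣG = 17.4 × 0.1076 = 1.872 µA.

I ≈ 1.87 µA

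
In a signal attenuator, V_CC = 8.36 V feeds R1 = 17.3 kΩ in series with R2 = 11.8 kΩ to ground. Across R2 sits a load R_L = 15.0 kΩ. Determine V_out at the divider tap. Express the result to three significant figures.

V_out ≈ 2.31 V

The load sits in parallel with R2, giving an effective lower resistance R2' = R2·R_L/(R2+R_L) = 6.604 kΩ.
Now apply the divider: V_out = 8.36 × 0.2763 = 2.310 V.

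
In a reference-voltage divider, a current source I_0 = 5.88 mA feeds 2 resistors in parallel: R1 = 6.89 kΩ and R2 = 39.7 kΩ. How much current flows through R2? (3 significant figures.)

I ≈ 0.870 mA

For two parallel branches, I_k = I_0 · (other R)/(sum of R).
I(R2) = 5.88 × 6.89/(6.89 + 39.7) = 5.88 × 0.1479 = 0.8696 mA.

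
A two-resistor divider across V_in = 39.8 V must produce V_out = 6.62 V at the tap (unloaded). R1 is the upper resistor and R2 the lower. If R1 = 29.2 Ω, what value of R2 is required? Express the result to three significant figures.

R2 ≈ 5.83 Ω

V_out/V_in = R2/(R1+R2) = 0.1663.
So R2 = R1 · V_out/(V_in − V_out) = 29.2 × 6.62/(39.8 − 6.62) = 29.2 × 0.1995 = 5.826 Ω.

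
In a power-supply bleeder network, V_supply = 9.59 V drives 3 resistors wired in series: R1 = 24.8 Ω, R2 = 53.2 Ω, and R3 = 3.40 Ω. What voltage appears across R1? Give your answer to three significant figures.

V ≈ 2.92 V

Series total: ΣR = 24.8 + 53.2 + 3.40 = 81.40 Ω.
By the voltage-divider rule, V = 9.59 × 24.80/81.40 = 2.922 V.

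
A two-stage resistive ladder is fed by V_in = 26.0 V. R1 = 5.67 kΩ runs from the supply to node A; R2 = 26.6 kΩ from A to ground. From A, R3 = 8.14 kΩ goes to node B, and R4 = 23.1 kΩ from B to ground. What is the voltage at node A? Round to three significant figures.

Node A sees R2 in parallel with the series input of stage 2, R3 + R4 = 31.24 kΩ.
Effective lower resistance at A: R2 ‖ 31.24 = 14.37 kΩ.
So V_A = 26.0 × 0.7170 = 18.64 V.

V_A ≈ 18.6 V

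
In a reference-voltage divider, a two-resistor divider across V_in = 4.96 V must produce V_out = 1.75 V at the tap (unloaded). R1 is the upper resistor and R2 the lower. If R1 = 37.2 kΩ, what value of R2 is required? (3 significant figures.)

V_out/V_in = R2/(R1+R2) = 0.3528.
Rearranging, R2 = R1·k/(1−k) = 37.2 × 0.5452 = 20.28 kΩ.

R2 ≈ 20.3 kΩ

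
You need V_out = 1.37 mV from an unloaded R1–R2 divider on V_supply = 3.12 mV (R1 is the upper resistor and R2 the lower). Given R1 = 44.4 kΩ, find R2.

The divider ratio is R2/(R1+R2) = 1.37/3.12 = 0.4391.
Rearranging, R2 = R1·k/(1−k) = 44.4 × 0.7829 = 34.76 kΩ.

R2 ≈ 34.8 kΩ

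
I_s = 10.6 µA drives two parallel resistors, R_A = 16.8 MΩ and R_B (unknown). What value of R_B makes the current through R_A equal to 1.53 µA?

The fraction through R_A equals R_B/(R_A+R_B).
1.53/10.6 = R_B/(R_A + R_B) → R_B = R_A · (0.1443)/(1 − 0.1443) = 16.8 × 0.1687 = 2.834 MΩ.

R_B ≈ 2.83 MΩ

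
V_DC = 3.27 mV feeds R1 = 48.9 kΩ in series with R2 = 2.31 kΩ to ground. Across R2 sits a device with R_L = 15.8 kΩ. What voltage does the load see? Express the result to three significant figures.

First combine the lower leg with the load: R2 ‖ R_L = 2.015 kΩ.
Voltage divider with the loaded lower leg: V_out = 3.27 × 2.015/(48.9 + 2.015) = 3.27 × 0.03958 = 0.1294 mV.

V_out ≈ 0.129 mV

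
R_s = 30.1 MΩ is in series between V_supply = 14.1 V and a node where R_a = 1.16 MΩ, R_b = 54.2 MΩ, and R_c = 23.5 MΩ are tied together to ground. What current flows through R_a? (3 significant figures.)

I ≈ 0.422 µA

Equivalent of the parallel group: R_p = 1.083 MΩ.
V_A by voltage divider: V_A = 14.1 × 1.083/(30.1 + 1.083) = 0.4898 V.
I(R_a) = V_A / R_a = 0.4898/1.16 = 0.4223 µA.
(Equivalently: I_total = 0.4522 µA, then current-divider fraction G_k/ΣG = 0.9339.)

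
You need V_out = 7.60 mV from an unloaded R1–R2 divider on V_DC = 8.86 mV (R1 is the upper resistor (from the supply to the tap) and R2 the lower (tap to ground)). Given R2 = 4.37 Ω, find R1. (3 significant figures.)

V_out/V_DC = R2/(R1+R2) = 0.8578.
R1 = R2·(1/k − 1) = 4.37 × 0.1658 = 0.7245 Ω.

R1 ≈ 0.724 Ω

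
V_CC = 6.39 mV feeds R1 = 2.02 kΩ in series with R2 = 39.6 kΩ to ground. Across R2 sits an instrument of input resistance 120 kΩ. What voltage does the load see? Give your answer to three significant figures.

V_out ≈ 5.98 mV

R2 ‖ R_L = (39.6 × 120)/(39.6 + 120) = 29.77 kΩ.
Voltage divider with the loaded lower leg: V_out = 6.39 × 29.77/(2.02 + 29.77) = 6.39 × 0.9365 = 5.984 mV.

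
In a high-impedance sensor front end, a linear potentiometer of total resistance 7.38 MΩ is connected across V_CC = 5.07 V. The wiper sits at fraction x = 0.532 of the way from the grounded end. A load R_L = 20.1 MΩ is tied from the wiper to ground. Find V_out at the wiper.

V_out ≈ 2.47 V

Split the track: R_lower = x·R_p = 3.926 MΩ, R_upper = (1−x)·R_p = 3.454 MΩ.
Lower segment in parallel with the load: 3.926 ‖ 20.1 = 3.285 MΩ.
Then V_out = V_CC · 3.285/(3.454 + 3.285) = 2.471 V.
(Unloaded: V_out = x·V_CC = 2.70 V.)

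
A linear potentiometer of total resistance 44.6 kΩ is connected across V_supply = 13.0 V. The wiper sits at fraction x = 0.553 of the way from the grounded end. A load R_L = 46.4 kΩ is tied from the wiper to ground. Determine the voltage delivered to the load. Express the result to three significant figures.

The pot divides into 19.94 kΩ above the wiper and 24.66 kΩ below.
(x·R_p) ‖ R_L = 16.10 kΩ.
Loaded-divider output: V_out = 13.0 × 0.4468 = 5.809 V.

V_out ≈ 5.81 V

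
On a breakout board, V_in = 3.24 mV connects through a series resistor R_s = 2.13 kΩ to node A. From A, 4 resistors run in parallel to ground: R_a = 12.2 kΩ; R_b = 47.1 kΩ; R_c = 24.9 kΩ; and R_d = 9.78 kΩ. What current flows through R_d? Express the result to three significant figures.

Equivalent of the parallel group: R_p = 4.072 kΩ.
V_A by voltage divider: V_A = 3.24 × 4.072/(2.13 + 4.072) = 2.127 mV.
Branch current I = V_A/R_d = 2.127/9.78 = 0.2175 µA.

I ≈ 0.218 µA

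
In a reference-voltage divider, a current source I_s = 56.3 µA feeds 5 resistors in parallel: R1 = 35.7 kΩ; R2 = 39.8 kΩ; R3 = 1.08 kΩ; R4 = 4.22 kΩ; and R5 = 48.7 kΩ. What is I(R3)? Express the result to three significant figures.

I ≈ 42.2 µA

Conductances: ΣG = 1/35.7 + 1/39.8 + 1/1.08 + 1/4.22 + 1/48.7 = 1.237 (1/kΩ).
By the current-divider rule, I = I_s · G_k/ΣG = 56.3 × 0.7488 = 42.16 µA.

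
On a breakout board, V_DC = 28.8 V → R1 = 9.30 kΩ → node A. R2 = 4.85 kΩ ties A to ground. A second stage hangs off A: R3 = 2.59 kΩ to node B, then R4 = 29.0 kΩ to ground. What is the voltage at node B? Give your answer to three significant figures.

V_B ≈ 8.23 V

The second stage (R3 + R4 = 31.59 kΩ) loads node A in parallel with R2.
Effective lower resistance at A: R2 ‖ 31.59 = 4.204 kΩ.
So V_A = 28.8 × 0.3113 = 8.967 V.
Then the unloaded second divider: V_B = V_A × R4/(R3+R4) = 8.967 × 0.9180 = 8.231 V.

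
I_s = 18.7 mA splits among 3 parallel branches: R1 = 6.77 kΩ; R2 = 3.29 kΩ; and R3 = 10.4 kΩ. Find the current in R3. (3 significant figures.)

ΣG = 1/6.77 + 1/3.29 + 1/10.4 = 0.5478.
R3 takes the fraction G_k/ΣG = 0.09615/0.5478 = 0.1755, so I = 18.7 × 0.1755 = 3.282 mA.

I ≈ 3.28 mA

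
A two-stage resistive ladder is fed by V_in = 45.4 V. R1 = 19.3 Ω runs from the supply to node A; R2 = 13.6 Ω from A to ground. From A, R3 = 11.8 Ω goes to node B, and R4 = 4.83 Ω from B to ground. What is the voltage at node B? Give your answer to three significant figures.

V_B ≈ 3.68 V

The second stage (R3 + R4 = 16.63 Ω) loads node A in parallel with R2.
R2 ‖ (R3+R4) = 7.482 Ω.
V_A = 45.4 × 7.482/(19.3 + 7.482) = 12.68 V.
Then the unloaded second divider: V_B = V_A × R4/(R3+R4) = 12.68 × 0.2904 = 3.684 V.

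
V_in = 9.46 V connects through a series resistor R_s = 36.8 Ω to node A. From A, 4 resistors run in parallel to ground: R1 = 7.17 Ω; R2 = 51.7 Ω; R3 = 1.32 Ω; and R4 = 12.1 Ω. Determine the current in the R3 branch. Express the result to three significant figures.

I ≈ 0.190 A

Equivalent of the parallel group: R_p = 1.001 Ω.
V_A by voltage divider: V_A = 9.46 × 1.001/(36.8 + 1.001) = 0.2505 V.
Branch current I = V_A/R3 = 0.2505/1.32 = 0.1898 A.
(Equivalently: I_total = 0.2503 A, then current-divider fraction G_k/ΣG = 0.7583.)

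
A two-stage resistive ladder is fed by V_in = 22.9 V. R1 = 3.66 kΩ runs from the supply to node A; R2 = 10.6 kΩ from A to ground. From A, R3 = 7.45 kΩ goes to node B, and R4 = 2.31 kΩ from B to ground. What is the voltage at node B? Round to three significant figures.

V_B ≈ 3.15 V

Looking into the second stage from A: R3 + R4 = 9.760 kΩ appears in parallel with R2.
Effective lower resistance at A: R2 ‖ 9.760 = 5.081 kΩ.
V_A = 22.9 × 5.081/(3.66 + 5.081) = 13.31 V.
V_B = V_A × 0.2367 = 3.151 V.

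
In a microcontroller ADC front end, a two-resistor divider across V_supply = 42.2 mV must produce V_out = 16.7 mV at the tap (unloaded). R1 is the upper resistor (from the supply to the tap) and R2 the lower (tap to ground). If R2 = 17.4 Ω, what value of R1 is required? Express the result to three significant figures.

R1 ≈ 26.6 Ω

V_out/V_supply = R2/(R1+R2) = 0.3957.
R1 = R2·(1/k − 1) = 17.4 × 1.527 = 26.57 Ω.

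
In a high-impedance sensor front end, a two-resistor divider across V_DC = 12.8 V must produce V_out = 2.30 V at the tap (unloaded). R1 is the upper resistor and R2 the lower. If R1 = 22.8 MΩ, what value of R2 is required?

R2 ≈ 4.99 MΩ

Required fraction k = V_out/V_DC = 0.1797.
R2 = R1 · 0.1797/(1 − 0.1797) = 4.994 MΩ.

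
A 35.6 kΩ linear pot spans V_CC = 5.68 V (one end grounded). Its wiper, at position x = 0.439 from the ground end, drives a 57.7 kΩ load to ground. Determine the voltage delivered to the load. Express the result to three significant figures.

V_out ≈ 2.16 V

Split the track: R_lower = x·R_p = 15.63 kΩ, R_upper = (1−x)·R_p = 19.97 kΩ.
R_L loads the lower segment: effective lower R = 12.30 kΩ.
V_out = 5.68 × 12.30/(19.97 + 12.30) = 2.165 V.
(Unloaded: V_out = x·V_CC = 2.49 V.)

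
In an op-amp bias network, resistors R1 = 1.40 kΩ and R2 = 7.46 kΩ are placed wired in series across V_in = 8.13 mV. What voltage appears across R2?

Total series resistance ΣR = 1.40 + 7.46 = 8.860 kΩ.
V = V_in · R/ΣR = 8.13 × 0.8420 = 6.845 mV.

V ≈ 6.85 mV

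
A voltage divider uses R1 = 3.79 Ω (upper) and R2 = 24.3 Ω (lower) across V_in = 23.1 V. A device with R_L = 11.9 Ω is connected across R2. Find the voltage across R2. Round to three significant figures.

First combine the lower leg with the load: R2 ‖ R_L = 7.988 Ω.
Voltage divider with the loaded lower leg: V_out = 23.1 × 7.988/(3.79 + 7.988) = 23.1 × 0.6782 = 15.67 V.

V_out ≈ 15.7 V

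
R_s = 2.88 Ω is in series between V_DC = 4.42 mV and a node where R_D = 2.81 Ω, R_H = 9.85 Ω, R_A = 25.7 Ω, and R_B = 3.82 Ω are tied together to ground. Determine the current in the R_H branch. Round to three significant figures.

I ≈ 0.141 mA

Combine the parallel branches: R_p = (1/2.81 + 1/9.85 + 1/25.7 + 1/3.82)⁻¹ = 1.319 Ω.
Node voltage V_A = V_DC · R_p/(R_s + R_p) = 4.42 × 0.3141 = 1.389 mV.
I(R_H) = V_A / R_H = 1.389/9.85 = 0.1410 mA.
(Equivalently: I_total = 1.053 mA, then current-divider fraction G_k/ΣG = 0.1339.)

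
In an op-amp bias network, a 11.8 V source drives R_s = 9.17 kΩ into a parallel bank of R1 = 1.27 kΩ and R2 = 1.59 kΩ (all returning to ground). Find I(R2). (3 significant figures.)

Combine the parallel branches: R_p = (1/1.27 + 1/1.59)⁻¹ = 0.7060 kΩ.
Node voltage V_A = V_DC · R_p/(R_s + R_p) = 11.8 × 0.07149 = 0.8436 V.
I(R2) = V_A / R2 = 0.8436/1.59 = 0.5306 mA.

I ≈ 0.531 mA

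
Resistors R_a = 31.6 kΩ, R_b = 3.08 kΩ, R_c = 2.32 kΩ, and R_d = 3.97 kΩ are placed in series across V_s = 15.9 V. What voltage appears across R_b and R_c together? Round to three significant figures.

Series total: ΣR = 31.6 + 3.08 + 2.32 + 3.97 = 40.97 kΩ.
R_{R_b..R_c} = 3.08 + 2.32 = 5.400 kΩ.
Voltage divider: V = V_s · (5.400 / 40.97) = 15.9 × 0.1318 = 2.096 V.

V ≈ 2.10 V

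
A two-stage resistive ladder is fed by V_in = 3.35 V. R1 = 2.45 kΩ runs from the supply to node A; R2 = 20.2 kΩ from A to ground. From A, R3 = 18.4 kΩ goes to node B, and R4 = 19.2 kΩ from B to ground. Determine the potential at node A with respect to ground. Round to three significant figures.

Node A sees R2 in parallel with the series input of stage 2, R3 + R4 = 37.60 kΩ.
Effective lower resistance at A: R2 ‖ 37.60 = 13.14 kΩ.
V_A = 3.35 × 13.14/(2.45 + 13.14) = 2.824 V.

V_A ≈ 2.82 V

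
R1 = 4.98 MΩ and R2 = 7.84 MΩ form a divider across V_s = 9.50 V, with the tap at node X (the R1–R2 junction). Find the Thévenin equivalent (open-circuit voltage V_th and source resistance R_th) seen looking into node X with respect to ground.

V_th is the unloaded tap voltage: V_s · R2/(R1+R2) = 9.50 × 0.6115 = 5.810 V.
Zeroing V_s shorts the top of R1 to ground, so R_th = R1 ‖ R2 = 3.045 MΩ.

V_th ≈ 5.81 V, R_th ≈ 3.05 MΩ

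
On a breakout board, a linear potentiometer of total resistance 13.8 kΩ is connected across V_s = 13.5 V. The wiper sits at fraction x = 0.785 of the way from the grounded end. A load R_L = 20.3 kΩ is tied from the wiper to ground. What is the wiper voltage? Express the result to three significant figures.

V_out ≈ 9.51 V

Split the track: R_lower = x·R_p = 10.83 kΩ, R_upper = (1−x)·R_p = 2.967 kΩ.
R_L loads the lower segment: effective lower R = 7.064 kΩ.
Loaded-divider output: V_out = 13.5 × 0.7042 = 9.507 V.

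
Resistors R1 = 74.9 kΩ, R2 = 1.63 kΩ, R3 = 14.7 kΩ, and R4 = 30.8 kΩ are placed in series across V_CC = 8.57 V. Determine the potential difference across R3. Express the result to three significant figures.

Total series resistance ΣR = 74.9 + 1.63 + 14.7 + 30.8 = 122.0 kΩ.
By the voltage-divider rule, V = 8.57 × 14.70/122.0 = 1.032 V.

V ≈ 1.03 V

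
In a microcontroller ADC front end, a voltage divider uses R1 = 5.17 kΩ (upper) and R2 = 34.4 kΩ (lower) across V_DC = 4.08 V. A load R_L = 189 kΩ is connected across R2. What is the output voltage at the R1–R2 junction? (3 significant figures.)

R2 ‖ R_L = (34.4 × 189)/(34.4 + 189) = 29.10 kΩ.
Voltage divider with the loaded lower leg: V_out = 4.08 × 29.10/(5.17 + 29.10) = 4.08 × 0.8492 = 3.465 V.

V_out ≈ 3.46 V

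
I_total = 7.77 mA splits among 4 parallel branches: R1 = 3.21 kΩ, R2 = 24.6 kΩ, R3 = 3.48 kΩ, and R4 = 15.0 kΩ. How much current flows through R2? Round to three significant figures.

I ≈ 0.447 mA

Conductances: ΣG = 1/3.21 + 1/24.6 + 1/3.48 + 1/15.0 = 0.7062 (1/kΩ).
Current divider: I(R2) = I_total · G_k/ΣG = 7.77 × (0.04065/0.7062) = 7.77 × 0.05756 = 0.4473 mA.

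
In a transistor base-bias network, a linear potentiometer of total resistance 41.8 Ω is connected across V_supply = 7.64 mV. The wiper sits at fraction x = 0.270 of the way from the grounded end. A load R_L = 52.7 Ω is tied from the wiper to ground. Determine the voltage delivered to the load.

V_out ≈ 1.78 mV

Lower segment x·R_p = 11.29 Ω; upper segment (1−x)·R_p = 30.51 Ω.
Lower segment in parallel with the load: 11.29 ‖ 52.7 = 9.295 Ω.
Then V_out = V_supply · 9.295/(30.51 + 9.295) = 1.784 mV.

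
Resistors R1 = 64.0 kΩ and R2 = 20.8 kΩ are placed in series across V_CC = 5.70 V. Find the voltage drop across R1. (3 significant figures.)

V ≈ 4.30 V

Total series resistance ΣR = 64.0 + 20.8 = 84.80 kΩ.
Voltage divider: V = V_CC · (64.00 / 84.80) = 5.70 × 0.7547 = 4.302 V.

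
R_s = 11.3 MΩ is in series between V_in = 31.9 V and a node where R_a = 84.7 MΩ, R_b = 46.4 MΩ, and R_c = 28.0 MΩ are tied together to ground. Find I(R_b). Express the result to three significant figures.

Parallel bank: R_p = 1/(1/84.7 + 1/46.4 + 1/28.0) = 14.48 MΩ.
V_A by voltage divider: V_A = 31.9 × 14.48/(11.3 + 14.48) = 17.92 V.
Branch current I = V_A/R_b = 17.92/46.4 = 0.3861 µA.
(Equivalently: I_total = 1.238 µA, then current-divider fraction G_k/ΣG = 0.3120.)

I ≈ 0.386 µA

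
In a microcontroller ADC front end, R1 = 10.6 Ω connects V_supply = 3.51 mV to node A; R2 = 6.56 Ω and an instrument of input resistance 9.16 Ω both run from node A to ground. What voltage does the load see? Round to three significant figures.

R2 ‖ R_L = (6.56 × 9.16)/(6.56 + 9.16) = 3.822 Ω.
Now apply the divider: V_out = 3.51 × 0.2650 = 0.9303 mV.

V_out ≈ 0.930 mV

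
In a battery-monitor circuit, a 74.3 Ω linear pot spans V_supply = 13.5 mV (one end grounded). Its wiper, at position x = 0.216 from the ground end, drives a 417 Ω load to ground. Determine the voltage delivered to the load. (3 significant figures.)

V_out ≈ 2.83 mV

Split the track: R_lower = x·R_p = 16.05 Ω, R_upper = (1−x)·R_p = 58.25 Ω.
(x·R_p) ‖ R_L = 15.45 Ω.
Then V_out = V_supply · 15.45/(58.25 + 15.45) = 2.831 mV.
(Unloaded: V_out = x·V_supply = 2.92 mV.)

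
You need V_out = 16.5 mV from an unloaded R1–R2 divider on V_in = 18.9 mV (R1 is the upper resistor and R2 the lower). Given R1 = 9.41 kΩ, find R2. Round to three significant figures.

V_out/V_in = R2/(R1+R2) = 0.8730.
Rearranging, R2 = R1·k/(1−k) = 9.41 × 6.875 = 64.69 kΩ.

R2 ≈ 64.7 kΩ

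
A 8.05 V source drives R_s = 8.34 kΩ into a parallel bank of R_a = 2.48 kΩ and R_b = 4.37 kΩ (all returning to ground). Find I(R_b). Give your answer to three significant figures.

Parallel bank: R_p = 1/(1/2.48 + 1/4.37) = 1.582 kΩ.
Node voltage V_A = V_s · R_p/(R_s + R_p) = 8.05 × 0.1595 = 1.284 V.
I(R_b) = V_A / R_b = 1.284/4.37 = 0.2937 mA.
(Equivalently: I_total = 0.8113 mA, then current-divider fraction G_k/ΣG = 0.3620.)

I ≈ 0.294 mA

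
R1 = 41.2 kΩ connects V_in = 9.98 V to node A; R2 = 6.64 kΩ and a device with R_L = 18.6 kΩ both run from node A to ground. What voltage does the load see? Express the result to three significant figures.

V_out ≈ 1.06 V

The load sits in parallel with R2, giving an effective lower resistance R2' = R2·R_L/(R2+R_L) = 4.893 kΩ.
Then V_out = V_in · R2'/(R1 + R2') = 9.98 × 4.893/46.09 = 1.059 V.
(Unloaded it would be 1.39 V; the load pulls it down.)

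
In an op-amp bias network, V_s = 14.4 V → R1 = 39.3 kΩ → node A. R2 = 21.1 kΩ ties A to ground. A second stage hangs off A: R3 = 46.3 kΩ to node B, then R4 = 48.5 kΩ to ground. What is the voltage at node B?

V_B ≈ 2.25 V

Looking into the second stage from A: R3 + R4 = 94.80 kΩ appears in parallel with R2.
R2 ‖ (R3+R4) = 17.26 kΩ.
V_A = 14.4 × 17.26/(39.3 + 17.26) = 4.394 V.
Stage 2 is unloaded, so V_B = V_A · R4/(R3+R4) = 4.394 × 48.5/94.80 = 2.248 V.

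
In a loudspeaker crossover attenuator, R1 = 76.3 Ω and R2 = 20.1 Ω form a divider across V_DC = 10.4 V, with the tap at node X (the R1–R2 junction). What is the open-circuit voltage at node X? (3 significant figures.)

With X open, the divider is unloaded: V_th = 10.4 × 20.1/96.40 = 2.168 V.

V_th ≈ 2.17 V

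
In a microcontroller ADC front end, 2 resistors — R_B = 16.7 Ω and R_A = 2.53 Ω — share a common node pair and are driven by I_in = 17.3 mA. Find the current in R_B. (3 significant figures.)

With just two branches, the current splits inversely with resistance.
I(R_B) = 17.3 × 2.53/(16.7 + 2.53) = 17.3 × 0.1316 = 2.276 mA.

I ≈ 2.28 mA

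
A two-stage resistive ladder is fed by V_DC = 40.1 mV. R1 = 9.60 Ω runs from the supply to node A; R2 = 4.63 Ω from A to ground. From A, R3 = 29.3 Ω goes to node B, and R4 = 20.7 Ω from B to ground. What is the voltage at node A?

V_A ≈ 12.3 mV

Node A sees R2 in parallel with the series input of stage 2, R3 + R4 = 50.00 Ω.
Effective lower resistance at A: R2 ‖ 50.00 = 4.238 Ω.
First divider: V_A = V_DC · 4.238/(9.60 + 4.238) = 12.28 mV.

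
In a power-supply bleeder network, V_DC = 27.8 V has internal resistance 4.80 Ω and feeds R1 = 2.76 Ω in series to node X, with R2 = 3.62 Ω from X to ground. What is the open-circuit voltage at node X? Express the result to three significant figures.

R1' = 4.80 + 2.76 = 7.560 Ω (source resistance + R1).
V_th is the unloaded tap voltage: V_DC · R2/(R1'+R2) = 27.8 × 0.3238 = 9.001 V.

V_th ≈ 9.00 V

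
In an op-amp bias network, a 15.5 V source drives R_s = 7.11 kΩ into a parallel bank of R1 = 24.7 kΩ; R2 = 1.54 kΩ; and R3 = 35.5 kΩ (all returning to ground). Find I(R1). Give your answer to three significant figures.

I ≈ 0.103 mA

Combine the parallel branches: R_p = (1/24.7 + 1/1.54 + 1/35.5)⁻¹ = 1.393 kΩ.
V_A = 15.5 × 1.393/8.503 = 2.539 V.
I(R1) = V_A / R1 = 2.539/24.7 = 0.1028 mA.
(Equivalently: I_total = 1.823 mA, then current-divider fraction G_k/ΣG = 0.05639.)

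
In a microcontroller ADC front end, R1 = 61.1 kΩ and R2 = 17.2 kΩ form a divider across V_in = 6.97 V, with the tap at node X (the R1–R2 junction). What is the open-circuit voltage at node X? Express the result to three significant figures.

V_th is the unloaded tap voltage: V_in · R2/(R1+R2) = 6.97 × 0.2197 = 1.531 V.

V_th ≈ 1.53 V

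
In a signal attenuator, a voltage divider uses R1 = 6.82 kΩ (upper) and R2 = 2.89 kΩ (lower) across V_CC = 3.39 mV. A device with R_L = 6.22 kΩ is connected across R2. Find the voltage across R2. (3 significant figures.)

V_out ≈ 0.761 mV

First combine the lower leg with the load: R2 ‖ R_L = 1.973 kΩ.
Then V_out = V_CC · R2'/(R1 + R2') = 3.39 × 1.973/8.793 = 0.7607 mV.
(Unloaded it would be 1.01 mV; the load pulls it down.)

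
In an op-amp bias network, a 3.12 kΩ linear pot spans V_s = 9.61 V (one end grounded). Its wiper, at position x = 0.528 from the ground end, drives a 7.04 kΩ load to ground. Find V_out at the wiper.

V_out ≈ 4.57 V

Lower segment x·R_p = 1.647 kΩ; upper segment (1−x)·R_p = 1.473 kΩ.
(x·R_p) ‖ R_L = 1.335 kΩ.
Then V_out = V_s · 1.335/(1.473 + 1.335) = 4.569 V.
(Unloaded: V_out = x·V_s = 5.07 V.)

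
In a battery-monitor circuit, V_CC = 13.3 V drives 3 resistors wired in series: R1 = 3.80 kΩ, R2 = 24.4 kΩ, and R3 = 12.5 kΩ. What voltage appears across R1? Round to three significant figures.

V ≈ 1.24 V

Total series resistance ΣR = 3.80 + 24.4 + 12.5 = 40.70 kΩ.
V = V_CC · R/ΣR = 13.3 × 0.09337 = 1.242 V.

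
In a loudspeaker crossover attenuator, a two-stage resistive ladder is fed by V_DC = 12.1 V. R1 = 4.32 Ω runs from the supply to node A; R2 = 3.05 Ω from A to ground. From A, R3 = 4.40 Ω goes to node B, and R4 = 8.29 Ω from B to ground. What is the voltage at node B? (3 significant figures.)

V_B ≈ 2.87 V

Node A sees R2 in parallel with the series input of stage 2, R3 + R4 = 12.69 Ω.
Effective lower resistance at A: R2 ‖ 12.69 = 2.459 Ω.
So V_A = 12.1 × 0.3627 = 4.389 V.
V_B = V_A × 0.6533 = 2.867 V.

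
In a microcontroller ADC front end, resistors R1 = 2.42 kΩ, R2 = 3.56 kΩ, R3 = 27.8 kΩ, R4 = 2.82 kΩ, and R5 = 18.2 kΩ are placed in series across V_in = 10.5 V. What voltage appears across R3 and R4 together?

Series total: ΣR = 2.42 + 3.56 + 27.8 + 2.82 + 18.2 = 54.80 kΩ.
R_{R3..R4} = 27.8 + 2.82 = 30.62 kΩ.
Voltage divider: V = V_in · (30.62 / 54.80) = 10.5 × 0.5588 = 5.867 V.

V ≈ 5.87 V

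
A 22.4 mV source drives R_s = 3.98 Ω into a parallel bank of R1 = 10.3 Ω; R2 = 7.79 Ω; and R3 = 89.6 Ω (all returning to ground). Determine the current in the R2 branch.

I ≈ 1.48 mA

Equivalent of the parallel group: R_p = 4.226 Ω.
Node voltage V_A = V_DC · R_p/(R_s + R_p) = 22.4 × 0.5150 = 11.54 mV.
I(R2) = V_A / R2 = 11.54/7.79 = 1.481 mA.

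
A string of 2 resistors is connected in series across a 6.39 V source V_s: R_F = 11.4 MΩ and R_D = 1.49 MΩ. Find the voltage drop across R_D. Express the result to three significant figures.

Total series resistance ΣR = 11.4 + 1.49 = 12.89 MΩ.
V = V_s · R/ΣR = 6.39 × 0.1156 = 0.7386 V.

V ≈ 0.739 V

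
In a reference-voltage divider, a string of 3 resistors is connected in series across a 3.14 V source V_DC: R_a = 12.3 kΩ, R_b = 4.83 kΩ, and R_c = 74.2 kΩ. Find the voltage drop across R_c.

V ≈ 2.55 V

ΣR = 12.3 + 4.83 + 74.2 = 91.33 kΩ.
Voltage divider: V = V_DC · (74.20 / 91.33) = 3.14 × 0.8124 = 2.551 V.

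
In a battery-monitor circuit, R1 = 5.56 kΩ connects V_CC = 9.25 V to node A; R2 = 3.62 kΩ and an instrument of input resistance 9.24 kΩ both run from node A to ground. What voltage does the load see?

The load sits in parallel with R2, giving an effective lower resistance R2' = R2·R_L/(R2+R_L) = 2.601 kΩ.
Voltage divider with the loaded lower leg: V_out = 9.25 × 2.601/(5.56 + 2.601) = 9.25 × 0.3187 = 2.948 V.

V_out ≈ 2.95 V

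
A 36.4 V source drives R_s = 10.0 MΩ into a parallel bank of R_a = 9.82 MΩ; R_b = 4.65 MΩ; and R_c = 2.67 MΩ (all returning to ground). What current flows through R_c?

Equivalent of the parallel group: R_p = 1.446 MΩ.
V_A by voltage divider: V_A = 36.4 × 1.446/(10.0 + 1.446) = 4.599 V.
I(R_c) = V_A / R_c = 4.599/2.67 = 1.723 µA.

I ≈ 1.72 µA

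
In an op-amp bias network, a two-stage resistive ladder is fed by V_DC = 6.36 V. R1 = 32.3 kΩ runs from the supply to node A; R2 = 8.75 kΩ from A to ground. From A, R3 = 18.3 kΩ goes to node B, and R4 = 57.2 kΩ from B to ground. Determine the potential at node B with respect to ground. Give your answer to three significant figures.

V_B ≈ 0.941 V

Looking into the second stage from A: R3 + R4 = 75.50 kΩ appears in parallel with R2.
Effective lower resistance at A: R2 ‖ 75.50 = 7.841 kΩ.
First divider: V_A = V_DC · 7.841/(32.3 + 7.841) = 1.242 V.
Then the unloaded second divider: V_B = V_A × R4/(R3+R4) = 1.242 × 0.7576 = 0.9412 V.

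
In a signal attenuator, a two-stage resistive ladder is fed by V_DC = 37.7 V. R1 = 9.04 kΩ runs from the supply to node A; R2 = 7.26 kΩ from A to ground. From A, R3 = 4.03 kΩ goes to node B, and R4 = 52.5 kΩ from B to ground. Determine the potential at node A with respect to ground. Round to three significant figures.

V_A ≈ 15.7 V

The second stage (R3 + R4 = 56.53 kΩ) loads node A in parallel with R2.
R2 ‖ (R3+R4) = 6.434 kΩ.
V_A = 37.7 × 6.434/(9.04 + 6.434) = 15.68 V.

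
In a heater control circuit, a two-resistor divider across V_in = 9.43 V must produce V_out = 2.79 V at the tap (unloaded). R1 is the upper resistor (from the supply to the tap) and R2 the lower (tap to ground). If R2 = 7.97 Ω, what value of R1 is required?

R1 ≈ 19.0 Ω

V_out/V_in = R2/(R1+R2) = 0.2959.
Rearranging, R1 = R2·(1−k)/k = 7.97 × 2.380 = 18.97 Ω.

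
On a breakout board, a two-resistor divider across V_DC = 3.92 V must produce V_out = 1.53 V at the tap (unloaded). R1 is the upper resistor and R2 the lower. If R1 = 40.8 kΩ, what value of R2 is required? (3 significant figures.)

The divider ratio is R2/(R1+R2) = 1.53/3.92 = 0.3903.
So R2 = R1 · V_out/(V_DC − V_out) = 40.8 × 1.53/(3.92 − 1.53) = 40.8 × 0.6402 = 26.12 kΩ.

R2 ≈ 26.1 kΩ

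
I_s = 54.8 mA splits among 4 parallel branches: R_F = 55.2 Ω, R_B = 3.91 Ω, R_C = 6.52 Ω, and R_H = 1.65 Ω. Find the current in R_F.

I ≈ 0.961 mA

Conductances: ΣG = 1/55.2 + 1/3.91 + 1/6.52 + 1/1.65 = 1.033 (1/Ω).
Current divider: I(R_F) = I_s · G_k/ΣG = 54.8 × (0.01812/1.033) = 54.8 × 0.01753 = 0.9608 mA.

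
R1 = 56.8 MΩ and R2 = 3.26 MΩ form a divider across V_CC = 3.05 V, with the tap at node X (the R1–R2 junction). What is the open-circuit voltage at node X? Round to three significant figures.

With X open, the divider is unloaded: V_th = 3.05 × 3.26/60.06 = 0.1656 V.

V_th ≈ 0.166 V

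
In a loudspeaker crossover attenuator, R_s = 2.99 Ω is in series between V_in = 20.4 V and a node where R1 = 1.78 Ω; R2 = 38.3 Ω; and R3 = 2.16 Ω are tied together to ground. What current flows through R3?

Equivalent of the parallel group: R_p = 0.9516 Ω.
V_A by voltage divider: V_A = 20.4 × 0.9516/(2.99 + 0.9516) = 4.925 V.
I(R3) = V_A / R3 = 4.925/2.16 = 2.280 A.

I ≈ 2.28 A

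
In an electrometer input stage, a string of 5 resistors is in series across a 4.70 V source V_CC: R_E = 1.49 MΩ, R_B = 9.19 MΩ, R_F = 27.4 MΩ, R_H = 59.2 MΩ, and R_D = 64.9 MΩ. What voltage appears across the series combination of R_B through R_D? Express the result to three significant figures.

V ≈ 4.66 V

Total series resistance ΣR = 1.49 + 9.19 + 27.4 + 59.2 + 64.9 = 162.2 MΩ.
R_{R_B..R_D} = 9.19 + 27.4 + 59.2 + 64.9 = 160.7 MΩ.
By the voltage-divider rule, V = 4.70 × 160.7/162.2 = 4.657 V.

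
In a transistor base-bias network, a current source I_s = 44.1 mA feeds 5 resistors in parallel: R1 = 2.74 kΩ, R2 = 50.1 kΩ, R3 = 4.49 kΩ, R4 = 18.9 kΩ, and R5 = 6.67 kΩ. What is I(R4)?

Conductances: ΣG = 1/2.74 + 1/50.1 + 1/4.49 + 1/18.9 + 1/6.67 = 0.8105 (1/kΩ).
R4 takes the fraction G_k/ΣG = 0.05291/0.8105 = 0.06528, so I = 44.1 × 0.06528 = 2.879 mA.

I ≈ 2.88 mA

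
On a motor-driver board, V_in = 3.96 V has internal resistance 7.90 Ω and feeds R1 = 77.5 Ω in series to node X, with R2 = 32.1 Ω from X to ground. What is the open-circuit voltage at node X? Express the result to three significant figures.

V_th ≈ 1.08 V

R1' = 7.90 + 77.5 = 85.40 Ω (source resistance + R1).
Open-circuit (no load on X): V_th = V_in · R2/(R1' + R2) = 3.96 × 32.1/(85.40 + 32.1) = 1.082 V.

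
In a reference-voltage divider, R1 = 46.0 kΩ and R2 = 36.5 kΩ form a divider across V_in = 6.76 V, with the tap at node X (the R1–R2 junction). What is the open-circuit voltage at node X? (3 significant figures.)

V_th ≈ 2.99 V

Open-circuit (no load on X): V_th = V_in · R2/(R1 + R2) = 6.76 × 36.5/(46.00 + 36.5) = 2.991 V.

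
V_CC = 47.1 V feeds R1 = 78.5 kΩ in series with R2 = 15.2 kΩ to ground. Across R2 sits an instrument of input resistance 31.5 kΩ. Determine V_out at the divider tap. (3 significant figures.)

First combine the lower leg with the load: R2 ‖ R_L = 10.25 kΩ.
Voltage divider with the loaded lower leg: V_out = 47.1 × 10.25/(78.5 + 10.25) = 47.1 × 0.1155 = 5.441 V.

V_out ≈ 5.44 V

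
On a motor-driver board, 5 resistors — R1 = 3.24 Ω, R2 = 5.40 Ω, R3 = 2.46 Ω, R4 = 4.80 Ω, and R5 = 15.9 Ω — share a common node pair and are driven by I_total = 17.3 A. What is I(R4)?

I ≈ 3.08 A

Total conductance ΣG = 1/3.24 + 1/5.40 + 1/2.46 + 1/4.80 + 1/15.9 = 1.172 (units of 1/Ω).
R4 takes the fraction G_k/ΣG = 0.2083/1.172 = 0.1778, so I = 17.3 × 0.1778 = 3.076 A.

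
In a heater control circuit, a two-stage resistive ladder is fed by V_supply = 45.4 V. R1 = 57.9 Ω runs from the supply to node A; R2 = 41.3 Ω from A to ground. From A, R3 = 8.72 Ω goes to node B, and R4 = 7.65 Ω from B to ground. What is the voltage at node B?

V_B ≈ 3.57 V

Node A sees R2 in parallel with the series input of stage 2, R3 + R4 = 16.37 Ω.
R2 ‖ (R3+R4) = 11.72 Ω.
V_A = 45.4 × 11.72/(57.9 + 11.72) = 7.645 V.
Stage 2 is unloaded, so V_B = V_A · R4/(R3+R4) = 7.645 × 7.65/16.37 = 3.572 V.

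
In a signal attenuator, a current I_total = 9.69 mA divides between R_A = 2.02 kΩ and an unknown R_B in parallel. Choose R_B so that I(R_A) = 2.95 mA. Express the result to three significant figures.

R_B ≈ 0.884 kΩ

The fraction through R_A equals R_B/(R_A+R_B).
2.95/9.69 = R_B/(R_A + R_B) → R_B = R_A · (0.3044)/(1 − 0.3044) = 2.02 × 0.4377 = 0.8841 kΩ.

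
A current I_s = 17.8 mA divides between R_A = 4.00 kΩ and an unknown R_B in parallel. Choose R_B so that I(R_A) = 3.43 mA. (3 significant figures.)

R_B ≈ 0.955 kΩ

Two-branch current divider: I_A = I_s · R_B/(R_A + R_B).
With f = 0.1927, R_B = R_A · f/(1−f) = 4.00 × 0.2387 = 0.9548 kΩ.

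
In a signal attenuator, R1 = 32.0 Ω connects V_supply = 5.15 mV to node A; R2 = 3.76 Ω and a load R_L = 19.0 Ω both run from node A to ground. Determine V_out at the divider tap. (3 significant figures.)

V_out ≈ 0.460 mV

First combine the lower leg with the load: R2 ‖ R_L = 3.139 Ω.
Now apply the divider: V_out = 5.15 × 0.08933 = 0.4600 mV.
(Unloaded it would be 0.541 mV; the load pulls it down.)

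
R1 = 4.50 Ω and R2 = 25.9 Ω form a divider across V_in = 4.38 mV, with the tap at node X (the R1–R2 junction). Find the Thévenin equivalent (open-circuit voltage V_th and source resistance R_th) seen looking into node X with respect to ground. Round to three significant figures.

With X open, the divider is unloaded: V_th = 4.38 × 25.9/30.40 = 3.732 mV.
Looking into X with the source shorted: R_th = R1·R2/(R1+R2) = 4.500 × 25.9/30.40 = 3.834 Ω.

V_th ≈ 3.73 mV, R_th ≈ 3.83 Ω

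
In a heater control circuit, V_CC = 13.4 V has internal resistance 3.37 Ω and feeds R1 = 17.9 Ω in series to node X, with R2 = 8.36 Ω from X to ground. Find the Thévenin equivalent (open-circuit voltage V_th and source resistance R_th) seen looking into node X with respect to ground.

R1' = 3.37 + 17.9 = 21.27 Ω (source resistance + R1).
V_th is the unloaded tap voltage: V_CC · R2/(R1'+R2) = 13.4 × 0.2821 = 3.781 V.
With V_CC suppressed (replaced by a short), R_th = R1' ‖ R2 = (21.27 × 8.36)/(21.27 + 8.36) = 6.001 Ω.

V_th ≈ 3.78 V, R_th ≈ 6.00 Ω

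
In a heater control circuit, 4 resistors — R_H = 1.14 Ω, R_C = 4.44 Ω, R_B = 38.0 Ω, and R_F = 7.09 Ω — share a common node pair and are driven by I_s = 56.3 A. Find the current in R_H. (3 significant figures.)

Conductances: ΣG = 1/1.14 + 1/4.44 + 1/38.0 + 1/7.09 = 1.270 (1/Ω).
By the current-divider rule, I = I_s · G_k/ΣG = 56.3 × 0.6908 = 38.89 A.

I ≈ 38.9 A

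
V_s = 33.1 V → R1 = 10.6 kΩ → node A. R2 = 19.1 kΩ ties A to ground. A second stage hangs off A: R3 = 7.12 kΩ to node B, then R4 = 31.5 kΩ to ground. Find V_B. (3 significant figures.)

Node A sees R2 in parallel with the series input of stage 2, R3 + R4 = 38.62 kΩ.
R2 ‖ (R3+R4) = 12.78 kΩ.
First divider: V_A = V_s · 12.78/(10.6 + 12.78) = 18.09 V.
V_B = V_A × 0.8156 = 14.76 V.

V_B ≈ 14.8 V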